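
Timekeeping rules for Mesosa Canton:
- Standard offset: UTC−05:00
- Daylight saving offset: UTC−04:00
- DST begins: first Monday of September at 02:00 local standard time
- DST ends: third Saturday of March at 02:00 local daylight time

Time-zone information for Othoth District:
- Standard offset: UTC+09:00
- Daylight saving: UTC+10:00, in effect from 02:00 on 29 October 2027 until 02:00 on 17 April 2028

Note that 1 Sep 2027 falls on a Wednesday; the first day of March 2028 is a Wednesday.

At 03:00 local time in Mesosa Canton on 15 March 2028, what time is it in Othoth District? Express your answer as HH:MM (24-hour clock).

1 September 2027 is a Wednesday, so the first Monday is September 6.
1 March 2028 is a Wednesday, so the first Saturday is March 4 and the third is March 18.
Daylight saving runs 6 September 2027 – 18 March 2028; 15 March 2028 is inside that window, so Mesosa Canton is at UTC−04:00.
03:00 Mesosa Canton + 4h = 07:00 UTC.
At the standard offset (UTC+09:00), 07:00 UTC + 9h = 16:00 Othoth District standard time.
Daylight saving runs 29 October 2027 – 17 April 2028; the standard-time date in Othoth District, 15 March 2028, is inside that window, so Othoth District is at UTC+10:00.
07:00 UTC + 10h = 17:00 Othoth District.

17:00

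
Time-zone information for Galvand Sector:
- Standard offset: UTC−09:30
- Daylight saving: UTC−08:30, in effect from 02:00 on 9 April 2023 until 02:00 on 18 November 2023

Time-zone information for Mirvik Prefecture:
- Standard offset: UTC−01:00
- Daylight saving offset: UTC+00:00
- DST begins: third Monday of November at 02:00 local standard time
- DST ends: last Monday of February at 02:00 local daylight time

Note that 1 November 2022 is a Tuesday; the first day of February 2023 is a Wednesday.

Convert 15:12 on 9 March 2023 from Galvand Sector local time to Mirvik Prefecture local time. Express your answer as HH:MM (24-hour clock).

Daylight saving runs 9 April – 18 November; 9 March 2023 is outside that window, so Galvand Sector is on standard time at UTC−09:30.
15:12 Galvand Sector + 9h30m = 00:42 UTC (rolling into the next day, 10 March 2023).
1 November 2022 is a Tuesday, so the first Monday is November 7 and the third is November 21.
1 February 2023 is a Wednesday, so Mondays fall on 6, 13, 20, 27; the last is February 27.
At the standard offset (UTC−01:00), 00:42 UTC − 1h = 23:42 Mirvik Prefecture standard time (rolling into the previous day, 9 March 2023).
The standard-time date in Mirvik Prefecture, 9 March 2023, is outside the daylight-saving period (21 November 2022 – 27 February 2023), so Mirvik Prefecture is on standard time, UTC−01:00.
00:42 UTC − 1h = 23:42 Mirvik Prefecture (rolling into the previous day, 9 March 2023).

23:42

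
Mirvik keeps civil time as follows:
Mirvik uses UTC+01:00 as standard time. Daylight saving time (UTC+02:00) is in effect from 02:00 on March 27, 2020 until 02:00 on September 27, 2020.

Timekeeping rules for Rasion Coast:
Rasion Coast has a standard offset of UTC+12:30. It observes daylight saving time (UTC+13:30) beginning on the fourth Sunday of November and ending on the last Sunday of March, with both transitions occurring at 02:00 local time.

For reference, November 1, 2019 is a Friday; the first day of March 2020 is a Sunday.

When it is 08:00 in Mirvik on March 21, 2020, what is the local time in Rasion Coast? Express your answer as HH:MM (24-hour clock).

20:30

March 21, 2020 is outside the daylight-saving period (27 March – 27 September), so Mirvik is on standard time, UTC+01:00.
08:00 Mirvik − 1h = 07:00 UTC.
1 November 2019 is a Friday, so the first Sunday is November 3 and the fourth is November 24.
1 March 2020 is a Sunday, so Sundays fall on 1, 8, 15, 22, 29; the last is March 29.
At the standard offset (UTC+12:30), 07:00 UTC + 12h30m = 19:30 Rasion Coast standard time.
Daylight saving runs 24 November 2019 – 29 March 2020; the standard-time date in Rasion Coast, March 21, 2020, is inside that window, so Rasion Coast is at UTC+13:30.
07:00 UTC + 13h30m = 20:30 Rasion Coast.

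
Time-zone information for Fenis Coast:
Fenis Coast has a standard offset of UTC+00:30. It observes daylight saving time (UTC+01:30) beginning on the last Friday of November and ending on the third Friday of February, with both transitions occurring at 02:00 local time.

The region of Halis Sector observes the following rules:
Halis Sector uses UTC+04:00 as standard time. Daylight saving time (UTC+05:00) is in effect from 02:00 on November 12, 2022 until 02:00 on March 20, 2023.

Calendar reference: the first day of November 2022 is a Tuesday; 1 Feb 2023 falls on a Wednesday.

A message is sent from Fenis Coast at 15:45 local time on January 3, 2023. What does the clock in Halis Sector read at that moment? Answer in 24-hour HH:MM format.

1 November 2022 is a Tuesday, so Fridays fall on 4, 11, 18, 25; the last is November 25.
1 February 2023 is a Wednesday, so the first Friday is February 3 and the third is February 17.
January 3, 2023 lies within the daylight-saving period (25 November 2022 – 17 February 2023), so Fenis Coast is on daylight time, UTC+01:30.
15:45 Fenis Coast − 1h30m = 14:15 UTC.
At the standard offset (UTC+04:00), 14:15 UTC + 4h = 18:15 Halis Sector standard time.
Daylight saving runs 12 November 2022 – 20 March 2023; the standard-time date in Halis Sector, January 3, 2023, is inside that window, so Halis Sector is at UTC+05:00.
14:15 UTC + 5h = 19:15 Halis Sector.

19:15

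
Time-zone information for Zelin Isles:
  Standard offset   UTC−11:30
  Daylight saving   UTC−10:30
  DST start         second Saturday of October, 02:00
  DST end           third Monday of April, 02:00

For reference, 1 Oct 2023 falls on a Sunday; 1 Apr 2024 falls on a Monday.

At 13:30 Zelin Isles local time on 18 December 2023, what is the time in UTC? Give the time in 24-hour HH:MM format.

00:00

1 October 2023 is a Sunday, so the first Saturday is October 7 and the second is October 14.
1 April 2024 is a Monday, so the first Monday is April 1 and the third is April 15.
18 December 2023 falls between 14 October 2023 and 15 April 2024, so daylight saving is in effect and Zelin Isles is at UTC−10:30.
13:30 local + 10h30m = 00:00 UTC (rolling into the next day, 19 December 2023).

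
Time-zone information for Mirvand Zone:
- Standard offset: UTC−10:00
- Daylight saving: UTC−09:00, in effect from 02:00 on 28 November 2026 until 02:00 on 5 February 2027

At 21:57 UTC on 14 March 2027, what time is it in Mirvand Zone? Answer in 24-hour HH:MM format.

11:57

At the standard offset (UTC−10:00), 21:57 UTC − 10h = 11:57 Mirvand Zone standard time.
The standard-time date in Mirvand Zone, 14 March 2027, is outside the daylight-saving period (28 November 2026 – 5 February 2027), so Mirvand Zone is on standard time, UTC−10:00.
21:57 UTC − 10h = 11:57 local.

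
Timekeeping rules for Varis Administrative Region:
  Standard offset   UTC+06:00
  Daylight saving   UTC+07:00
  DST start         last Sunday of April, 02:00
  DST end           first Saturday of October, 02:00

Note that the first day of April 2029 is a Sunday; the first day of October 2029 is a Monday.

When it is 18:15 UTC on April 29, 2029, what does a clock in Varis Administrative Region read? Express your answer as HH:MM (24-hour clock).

1 April 2029 is a Sunday, so Sundays fall on 1, 8, 15, 22, 29; the last is April 29.
1 October 2029 is a Monday, so the first Saturday is October 6.
At the standard offset (UTC+06:00), 18:15 UTC + 6h = 00:15 Varis Administrative Region standard time (rolling into the next day, 30 April 2029).
Daylight saving runs 29 April – 6 October; the standard-time date in Varis Administrative Region, April 30, 2029, is inside that window, so Varis Administrative Region is at UTC+07:00.
18:15 UTC + 7h = 01:15 local (rolling into the next day, 30 April 2029).

01:15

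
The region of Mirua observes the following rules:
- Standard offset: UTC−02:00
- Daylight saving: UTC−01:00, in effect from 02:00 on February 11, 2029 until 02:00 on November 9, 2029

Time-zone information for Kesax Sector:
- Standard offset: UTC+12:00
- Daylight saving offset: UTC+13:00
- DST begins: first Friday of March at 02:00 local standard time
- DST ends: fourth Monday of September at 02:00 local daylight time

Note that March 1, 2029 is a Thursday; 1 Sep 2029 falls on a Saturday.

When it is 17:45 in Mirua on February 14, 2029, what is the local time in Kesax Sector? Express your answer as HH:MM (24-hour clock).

06:45

February 14, 2029 falls between 11 February and 9 November, so daylight saving is in effect and Mirua is at UTC−01:00.
17:45 Mirua + 1h = 18:45 UTC.
1 March 2029 is a Thursday, so the first Friday is March 2.
1 September 2029 is a Saturday, so the first Monday is September 3 and the fourth is September 24.
At the standard offset (UTC+12:00), 18:45 UTC + 12h = 06:45 Kesax Sector standard time (rolling into the next day, 15 February 2029).
The standard-time date in Kesax Sector, February 15, 2029, does not fall between 2 March and 24 September, so daylight saving is not in effect and Kesax Sector is at UTC+12:00.
18:45 UTC + 12h = 06:45 Kesax Sector (rolling into the next day, 15 February 2029).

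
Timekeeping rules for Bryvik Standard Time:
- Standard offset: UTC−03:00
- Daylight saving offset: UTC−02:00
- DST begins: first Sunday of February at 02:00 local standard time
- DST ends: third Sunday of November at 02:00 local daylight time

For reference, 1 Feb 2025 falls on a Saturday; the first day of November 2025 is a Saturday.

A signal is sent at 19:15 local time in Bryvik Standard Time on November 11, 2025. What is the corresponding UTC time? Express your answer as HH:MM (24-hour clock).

1 February 2025 is a Saturday, so the first Sunday is February 2.
1 November 2025 is a Saturday, so the first Sunday is November 2 and the third is November 16.
November 11, 2025 falls between 2 February and 16 November, so daylight saving is in effect and Bryvik Standard Time is at UTC−02:00.
19:15 local + 2h = 21:15 UTC.

21:15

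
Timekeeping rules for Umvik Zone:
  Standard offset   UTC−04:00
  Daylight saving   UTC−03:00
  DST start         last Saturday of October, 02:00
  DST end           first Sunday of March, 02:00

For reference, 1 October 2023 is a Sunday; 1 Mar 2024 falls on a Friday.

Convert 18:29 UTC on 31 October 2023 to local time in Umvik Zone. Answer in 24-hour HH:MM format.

1 October 2023 is a Sunday, so Saturdays fall on 7, 14, 21, 28; the last is October 28.
1 March 2024 is a Friday, so the first Sunday is March 3.
At the standard offset (UTC−04:00), 18:29 UTC − 4h = 14:29 Umvik Zone standard time.
The standard-time date in Umvik Zone, 31 October 2023, falls between 28 October 2023 and 3 March 2024, so daylight saving is in effect and Umvik Zone is at UTC−03:00.
18:29 UTC − 3h = 15:29 local.

15:29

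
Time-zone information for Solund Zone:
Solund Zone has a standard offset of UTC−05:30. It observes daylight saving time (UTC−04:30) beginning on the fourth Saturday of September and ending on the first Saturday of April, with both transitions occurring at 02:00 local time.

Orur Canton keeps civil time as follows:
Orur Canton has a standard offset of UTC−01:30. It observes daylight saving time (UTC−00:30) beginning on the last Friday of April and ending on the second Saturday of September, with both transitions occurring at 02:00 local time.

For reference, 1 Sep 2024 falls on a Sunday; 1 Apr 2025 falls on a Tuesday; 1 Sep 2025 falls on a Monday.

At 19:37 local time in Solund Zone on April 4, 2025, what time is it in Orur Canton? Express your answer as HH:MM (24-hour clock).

22:37

1 September 2024 is a Sunday, so the first Saturday is September 7 and the fourth is September 28.
1 April 2025 is a Tuesday, so the first Saturday is April 5.
April 4, 2025 lies within the daylight-saving period (28 September 2024 – 5 April 2025), so Solund Zone is on daylight time, UTC−04:30.
19:37 Solund Zone + 4h30m = 00:07 UTC (rolling into the next day, 5 April 2025).
1 April 2025 is a Tuesday, so Fridays fall on 4, 11, 18, 25; the last is April 25.
1 September 2025 is a Monday, so the first Saturday is September 6 and the second is September 13.
At the standard offset (UTC−01:30), 00:07 UTC − 1h30m = 22:37 Orur Canton standard time (rolling into the previous day, 4 April 2025).
Daylight saving runs 25 April – 13 September; the standard-time date in Orur Canton, April 4, 2025, is outside that window, so Orur Canton is on standard time at UTC−01:30.
00:07 UTC − 1h30m = 22:37 Orur Canton (rolling into the previous day, 4 April 2025).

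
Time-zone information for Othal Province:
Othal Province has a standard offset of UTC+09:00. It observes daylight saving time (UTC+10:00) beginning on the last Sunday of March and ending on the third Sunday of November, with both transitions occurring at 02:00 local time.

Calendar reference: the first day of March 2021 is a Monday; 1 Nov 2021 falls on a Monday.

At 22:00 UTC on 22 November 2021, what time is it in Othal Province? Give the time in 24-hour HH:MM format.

07:00

1 March 2021 is a Monday, so Sundays fall on 7, 14, 21, 28; the last is March 28.
1 November 2021 is a Monday, so the first Sunday is November 7 and the third is November 21.
At the standard offset (UTC+09:00), 22:00 UTC + 9h = 07:00 Othal Province standard time (rolling into the next day, 23 November 2021).
The standard-time date in Othal Province, 23 November 2021, does not fall between 28 March and 21 November, so daylight saving is not in effect and Othal Province is at UTC+09:00.
22:00 UTC + 9h = 07:00 local (rolling into the next day, 23 November 2021).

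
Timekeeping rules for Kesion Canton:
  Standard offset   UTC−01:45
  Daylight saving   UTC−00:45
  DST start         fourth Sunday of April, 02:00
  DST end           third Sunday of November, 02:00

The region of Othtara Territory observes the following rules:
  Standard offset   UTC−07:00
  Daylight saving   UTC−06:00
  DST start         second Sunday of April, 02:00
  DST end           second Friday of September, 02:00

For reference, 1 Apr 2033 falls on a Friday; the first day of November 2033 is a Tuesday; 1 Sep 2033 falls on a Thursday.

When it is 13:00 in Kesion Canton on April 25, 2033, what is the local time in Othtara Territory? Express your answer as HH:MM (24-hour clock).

1 April 2033 is a Friday, so the first Sunday is April 3 and the fourth is April 24.
1 November 2033 is a Tuesday, so the first Sunday is November 6 and the third is November 20.
April 25, 2033 lies within the daylight-saving period (24 April – 20 November), so Kesion Canton is on daylight time, UTC−00:45.
13:00 Kesion Canton + 0h45m = 13:45 UTC.
1 April 2033 is a Friday, so the first Sunday is April 3 and the second is April 10.
1 September 2033 is a Thursday, so the first Friday is September 2 and the second is September 9.
At the standard offset (UTC−07:00), 13:45 UTC − 7h = 06:45 Othtara Territory standard time.
The standard-time date in Othtara Territory, April 25, 2033, lies within the daylight-saving period (10 April – 9 September), so Othtara Territory is on daylight time, UTC−06:00.
13:45 UTC − 6h = 07:45 Othtara Territory.

07:45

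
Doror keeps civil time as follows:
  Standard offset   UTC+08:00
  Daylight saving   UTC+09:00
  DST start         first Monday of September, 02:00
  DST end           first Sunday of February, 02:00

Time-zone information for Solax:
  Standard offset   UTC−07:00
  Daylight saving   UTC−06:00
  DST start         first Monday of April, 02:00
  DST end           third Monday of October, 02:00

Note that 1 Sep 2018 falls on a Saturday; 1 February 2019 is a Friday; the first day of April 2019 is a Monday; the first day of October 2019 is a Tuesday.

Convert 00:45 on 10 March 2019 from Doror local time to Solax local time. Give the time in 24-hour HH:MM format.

09:45

1 September 2018 is a Saturday, so the first Monday is September 3.
1 February 2019 is a Friday, so the first Sunday is February 3.
10 March 2019 is outside the daylight-saving period (3 September 2018 – 3 February 2019), so Doror is on standard time, UTC+08:00.
00:45 Doror − 8h = 16:45 UTC (rolling into the previous day, 9 March 2019).
1 April 2019 is a Monday, so the first Monday is April 1.
1 October 2019 is a Tuesday, so the first Monday is October 7 and the third is October 21.
At the standard offset (UTC−07:00), 16:45 UTC − 7h = 09:45 Solax standard time.
Daylight saving runs 1 April – 21 October; the standard-time date in Solax, 9 March 2019, is outside that window, so Solax is on standard time at UTC−07:00.
16:45 UTC − 7h = 09:45 Solax.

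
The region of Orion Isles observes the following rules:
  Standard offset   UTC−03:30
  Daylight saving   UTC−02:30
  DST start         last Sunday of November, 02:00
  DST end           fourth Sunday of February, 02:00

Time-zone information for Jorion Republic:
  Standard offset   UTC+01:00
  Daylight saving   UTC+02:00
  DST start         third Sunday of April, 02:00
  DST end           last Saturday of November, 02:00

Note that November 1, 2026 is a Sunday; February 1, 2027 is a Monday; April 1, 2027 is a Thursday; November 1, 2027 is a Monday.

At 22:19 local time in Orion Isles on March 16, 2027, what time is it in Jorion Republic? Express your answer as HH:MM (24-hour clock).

02:49

1 November 2026 is a Sunday, so Sundays fall on 1, 8, 15, 22, 29; the last is November 29.
1 February 2027 is a Monday, so the first Sunday is February 7 and the fourth is February 28.
March 16, 2027 is outside the daylight-saving period (29 November 2026 – 28 February 2027), so Orion Isles is on standard time, UTC−03:30.
22:19 Orion Isles + 3h30m = 01:49 UTC (rolling into the next day, 17 March 2027).
1 April 2027 is a Thursday, so the first Sunday is April 4 and the third is April 18.
1 November 2027 is a Monday, so Saturdays fall on 6, 13, 20, 27; the last is November 27.
At the standard offset (UTC+01:00), 01:49 UTC + 1h = 02:49 Jorion Republic standard time.
The standard-time date in Jorion Republic, March 17, 2027, is outside the daylight-saving period (18 April – 27 November), so Jorion Republic is on standard time, UTC+01:00.
01:49 UTC + 1h = 02:49 Jorion Republic.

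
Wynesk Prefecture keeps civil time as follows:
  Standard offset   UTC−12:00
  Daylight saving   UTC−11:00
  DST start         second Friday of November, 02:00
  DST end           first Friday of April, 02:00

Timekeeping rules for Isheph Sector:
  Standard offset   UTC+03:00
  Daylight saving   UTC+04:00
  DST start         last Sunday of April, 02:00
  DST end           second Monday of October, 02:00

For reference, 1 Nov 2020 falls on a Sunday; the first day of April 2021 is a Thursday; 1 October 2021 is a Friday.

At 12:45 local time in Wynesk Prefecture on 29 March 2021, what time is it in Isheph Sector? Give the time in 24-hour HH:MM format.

1 November 2020 is a Sunday, so the first Friday is November 6 and the second is November 13.
1 April 2021 is a Thursday, so the first Friday is April 2.
29 March 2021 falls between 13 November 2020 and 2 April 2021, so daylight saving is in effect and Wynesk Prefecture is at UTC−11:00.
12:45 Wynesk Prefecture + 11h = 23:45 UTC.
1 April 2021 is a Thursday, so Sundays fall on 4, 11, 18, 25; the last is April 25.
1 October 2021 is a Friday, so the first Monday is October 4 and the second is October 11.
At the standard offset (UTC+03:00), 23:45 UTC + 3h = 02:45 Isheph Sector standard time (rolling into the next day, 30 March 2021).
Daylight saving runs 25 April – 11 October; the standard-time date in Isheph Sector, 30 March 2021, is outside that window, so Isheph Sector is on standard time at UTC+03:00.
23:45 UTC + 3h = 02:45 Isheph Sector (rolling into the next day, 30 March 2021).

02:45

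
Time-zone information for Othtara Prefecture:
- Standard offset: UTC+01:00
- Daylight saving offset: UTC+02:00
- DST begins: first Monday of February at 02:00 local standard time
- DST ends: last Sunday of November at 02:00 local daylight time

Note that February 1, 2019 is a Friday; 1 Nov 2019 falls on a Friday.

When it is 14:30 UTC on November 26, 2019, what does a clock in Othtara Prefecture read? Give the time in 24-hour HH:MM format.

15:30

1 February 2019 is a Friday, so the first Monday is February 4.
1 November 2019 is a Friday, so Sundays fall on 3, 10, 17, 24; the last is November 24.
At the standard offset (UTC+01:00), 14:30 UTC + 1h = 15:30 Othtara Prefecture standard time.
The standard-time date in Othtara Prefecture, November 26, 2019, does not fall between 4 February and 24 November, so daylight saving is not in effect and Othtara Prefecture is at UTC+01:00.
14:30 UTC + 1h = 15:30 local.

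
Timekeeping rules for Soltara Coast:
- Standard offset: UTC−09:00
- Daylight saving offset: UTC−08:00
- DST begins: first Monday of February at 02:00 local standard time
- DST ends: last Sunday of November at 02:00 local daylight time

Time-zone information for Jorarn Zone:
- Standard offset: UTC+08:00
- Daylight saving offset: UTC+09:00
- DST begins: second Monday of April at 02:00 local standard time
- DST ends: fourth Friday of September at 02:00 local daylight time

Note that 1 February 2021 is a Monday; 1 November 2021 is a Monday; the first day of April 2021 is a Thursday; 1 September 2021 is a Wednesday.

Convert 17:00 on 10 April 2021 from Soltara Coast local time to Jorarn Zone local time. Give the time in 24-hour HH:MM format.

1 February 2021 is a Monday, so the first Monday is February 1.
1 November 2021 is a Monday, so Sundays fall on 7, 14, 21, 28; the last is November 28.
Daylight saving runs 1 February – 28 November; 10 April 2021 is inside that window, so Soltara Coast is at UTC−08:00.
17:00 Soltara Coast + 8h = 01:00 UTC (rolling into the next day, 11 April 2021).
1 April 2021 is a Thursday, so the first Monday is April 5 and the second is April 12.
1 September 2021 is a Wednesday, so the first Friday is September 3 and the fourth is September 24.
At the standard offset (UTC+08:00), 01:00 UTC + 8h = 09:00 Jorarn Zone standard time.
The standard-time date in Jorarn Zone, 11 April 2021, does not fall between 12 April and 24 September, so daylight saving is not in effect and Jorarn Zone is at UTC+08:00.
01:00 UTC + 8h = 09:00 Jorarn Zone.

09:00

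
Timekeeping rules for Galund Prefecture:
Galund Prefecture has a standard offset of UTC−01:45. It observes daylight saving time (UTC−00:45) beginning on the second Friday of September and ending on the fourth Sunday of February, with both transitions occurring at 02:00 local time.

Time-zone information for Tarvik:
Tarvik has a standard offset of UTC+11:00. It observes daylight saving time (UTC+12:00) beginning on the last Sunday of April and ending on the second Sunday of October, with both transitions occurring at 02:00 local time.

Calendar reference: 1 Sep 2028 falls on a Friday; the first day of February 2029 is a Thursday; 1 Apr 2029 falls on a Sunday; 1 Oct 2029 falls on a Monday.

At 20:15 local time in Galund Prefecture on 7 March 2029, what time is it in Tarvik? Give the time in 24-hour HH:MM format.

1 September 2028 is a Friday, so the first Friday is September 1 and the second is September 8.
1 February 2029 is a Thursday, so the first Sunday is February 4 and the fourth is February 25.
7 March 2029 is outside the daylight-saving period (8 September 2028 – 25 February 2029), so Galund Prefecture is on standard time, UTC−01:45.
20:15 Galund Prefecture + 1h45m = 22:00 UTC.
1 April 2029 is a Sunday, so Sundays fall on 1, 8, 15, 22, 29; the last is April 29.
1 October 2029 is a Monday, so the first Sunday is October 7 and the second is October 14.
At the standard offset (UTC+11:00), 22:00 UTC + 11h = 09:00 Tarvik standard time (rolling into the next day, 8 March 2029).
The standard-time date in Tarvik, 8 March 2029, is outside the daylight-saving period (29 April – 14 October), so Tarvik is on standard time, UTC+11:00.
22:00 UTC + 11h = 09:00 Tarvik (rolling into the next day, 8 March 2029).

09:00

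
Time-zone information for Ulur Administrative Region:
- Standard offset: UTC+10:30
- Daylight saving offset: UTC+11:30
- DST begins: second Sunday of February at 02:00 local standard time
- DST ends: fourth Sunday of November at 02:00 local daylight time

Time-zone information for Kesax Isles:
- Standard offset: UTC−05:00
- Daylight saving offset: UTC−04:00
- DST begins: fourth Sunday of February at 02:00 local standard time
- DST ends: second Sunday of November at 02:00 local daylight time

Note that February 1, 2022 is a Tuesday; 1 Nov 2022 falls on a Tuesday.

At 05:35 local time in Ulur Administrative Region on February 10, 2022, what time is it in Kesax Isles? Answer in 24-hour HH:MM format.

1 February 2022 is a Tuesday, so the first Sunday is February 6 and the second is February 13.
1 November 2022 is a Tuesday, so the first Sunday is November 6 and the fourth is November 27.
Daylight saving runs 13 February – 27 November; February 10, 2022 is outside that window, so Ulur Administrative Region is on standard time at UTC+10:30.
05:35 Ulur Administrative Region − 10h30m = 19:05 UTC (rolling into the previous day, 9 February 2022).
1 February 2022 is a Tuesday, so the first Sunday is February 6 and the fourth is February 27.
1 November 2022 is a Tuesday, so the first Sunday is November 6 and the second is November 13.
At the standard offset (UTC−05:00), 19:05 UTC − 5h = 14:05 Kesax Isles standard time.
The standard-time date in Kesax Isles, February 9, 2022, is outside the daylight-saving period (27 February – 13 November), so Kesax Isles is on standard time, UTC−05:00.
19:05 UTC − 5h = 14:05 Kesax Isles.

14:05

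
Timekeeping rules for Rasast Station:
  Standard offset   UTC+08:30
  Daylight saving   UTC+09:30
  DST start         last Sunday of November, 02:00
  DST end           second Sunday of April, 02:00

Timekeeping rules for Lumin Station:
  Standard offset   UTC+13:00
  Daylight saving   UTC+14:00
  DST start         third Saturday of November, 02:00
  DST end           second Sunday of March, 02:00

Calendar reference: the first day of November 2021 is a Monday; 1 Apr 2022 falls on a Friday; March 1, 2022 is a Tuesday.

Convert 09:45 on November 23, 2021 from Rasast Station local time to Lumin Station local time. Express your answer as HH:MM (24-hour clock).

15:15

1 November 2021 is a Monday, so Sundays fall on 7, 14, 21, 28; the last is November 28.
1 April 2022 is a Friday, so the first Sunday is April 3 and the second is April 10.
Daylight saving runs 28 November 2021 – 10 April 2022; November 23, 2021 is outside that window, so Rasast Station is on standard time at UTC+08:30.
09:45 Rasast Station − 8h30m = 01:15 UTC.
1 November 2021 is a Monday, so the first Saturday is November 6 and the third is November 20.
1 March 2022 is a Tuesday, so the first Sunday is March 6 and the second is March 13.
At the standard offset (UTC+13:00), 01:15 UTC + 13h = 14:15 Lumin Station standard time.
The standard-time date in Lumin Station, November 23, 2021, falls between 20 November 2021 and 13 March 2022, so daylight saving is in effect and Lumin Station is at UTC+14:00.
01:15 UTC + 14h = 15:15 Lumin Station.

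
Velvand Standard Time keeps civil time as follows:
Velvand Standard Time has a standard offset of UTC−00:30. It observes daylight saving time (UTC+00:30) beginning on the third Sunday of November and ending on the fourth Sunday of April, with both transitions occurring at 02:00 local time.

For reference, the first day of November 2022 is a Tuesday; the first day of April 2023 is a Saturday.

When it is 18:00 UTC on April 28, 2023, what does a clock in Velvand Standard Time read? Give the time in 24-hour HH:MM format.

17:30

1 November 2022 is a Tuesday, so the first Sunday is November 6 and the third is November 20.
1 April 2023 is a Saturday, so the first Sunday is April 2 and the fourth is April 23.
At the standard offset (UTC−00:30), 18:00 UTC − 0h30m = 17:30 Velvand Standard Time standard time.
The standard-time date in Velvand Standard Time, April 28, 2023, is outside the daylight-saving period (20 November 2022 – 23 April 2023), so Velvand Standard Time is on standard time, UTC−00:30.
18:00 UTC − 0h30m = 17:30 local.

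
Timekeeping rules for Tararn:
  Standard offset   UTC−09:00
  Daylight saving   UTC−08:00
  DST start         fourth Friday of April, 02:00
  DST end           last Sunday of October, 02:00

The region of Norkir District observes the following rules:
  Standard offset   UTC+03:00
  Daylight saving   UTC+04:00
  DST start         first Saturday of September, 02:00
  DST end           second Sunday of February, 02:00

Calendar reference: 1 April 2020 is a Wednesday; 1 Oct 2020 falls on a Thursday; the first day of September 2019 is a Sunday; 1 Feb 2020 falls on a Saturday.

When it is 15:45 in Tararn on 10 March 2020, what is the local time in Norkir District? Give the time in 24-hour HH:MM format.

1 April 2020 is a Wednesday, so the first Friday is April 3 and the fourth is April 24.
1 October 2020 is a Thursday, so Sundays fall on 4, 11, 18, 25; the last is October 25.
Daylight saving runs 24 April – 25 October; 10 March 2020 is outside that window, so Tararn is on standard time at UTC−09:00.
15:45 Tararn + 9h = 00:45 UTC (rolling into the next day, 11 March 2020).
1 September 2019 is a Sunday, so the first Saturday is September 7.
1 February 2020 is a Saturday, so the first Sunday is February 2 and the second is February 9.
At the standard offset (UTC+03:00), 00:45 UTC + 3h = 03:45 Norkir District standard time.
The standard-time date in Norkir District, 11 March 2020, does not fall between 7 September 2019 and 9 February 2020, so daylight saving is not in effect and Norkir District is at UTC+03:00.
00:45 UTC + 3h = 03:45 Norkir District.

03:45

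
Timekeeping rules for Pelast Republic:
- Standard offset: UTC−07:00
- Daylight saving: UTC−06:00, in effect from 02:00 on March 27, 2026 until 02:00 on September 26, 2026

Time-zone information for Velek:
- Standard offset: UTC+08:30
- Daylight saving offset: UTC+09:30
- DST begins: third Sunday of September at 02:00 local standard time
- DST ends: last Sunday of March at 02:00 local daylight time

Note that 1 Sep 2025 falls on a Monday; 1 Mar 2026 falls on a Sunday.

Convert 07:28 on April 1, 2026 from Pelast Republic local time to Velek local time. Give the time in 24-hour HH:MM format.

Daylight saving runs 27 March – 26 September; April 1, 2026 is inside that window, so Pelast Republic is at UTC−06:00.
07:28 Pelast Republic + 6h = 13:28 UTC.
1 September 2025 is a Monday, so the first Sunday is September 7 and the third is September 21.
1 March 2026 is a Sunday, so Sundays fall on 1, 8, 15, 22, 29; the last is March 29.
At the standard offset (UTC+08:30), 13:28 UTC + 8h30m = 21:58 Velek standard time.
Daylight saving runs 21 September 2025 – 29 March 2026; the standard-time date in Velek, April 1, 2026, is outside that window, so Velek is on standard time at UTC+08:30.
13:28 UTC + 8h30m = 21:58 Velek.

21:58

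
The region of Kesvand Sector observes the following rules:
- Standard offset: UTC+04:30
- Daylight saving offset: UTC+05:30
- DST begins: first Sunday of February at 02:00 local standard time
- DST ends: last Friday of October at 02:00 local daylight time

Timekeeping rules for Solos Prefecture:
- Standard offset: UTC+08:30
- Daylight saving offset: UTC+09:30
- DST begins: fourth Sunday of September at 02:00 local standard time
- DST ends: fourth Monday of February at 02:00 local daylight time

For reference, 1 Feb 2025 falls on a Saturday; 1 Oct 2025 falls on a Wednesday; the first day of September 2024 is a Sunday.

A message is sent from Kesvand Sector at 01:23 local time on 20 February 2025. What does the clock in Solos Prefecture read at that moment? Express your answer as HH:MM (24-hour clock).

05:23

1 February 2025 is a Saturday, so the first Sunday is February 2.
1 October 2025 is a Wednesday, so Fridays fall on 3, 10, 17, 24, 31; the last is October 31.
Daylight saving runs 2 February – 31 October; 20 February 2025 is inside that window, so Kesvand Sector is at UTC+05:30.
01:23 Kesvand Sector − 5h30m = 19:53 UTC (rolling into the previous day, 19 February 2025).
1 September 2024 is a Sunday, so the first Sunday is September 1 and the fourth is September 22.
1 February 2025 is a Saturday, so the first Monday is February 3 and the fourth is February 24.
At the standard offset (UTC+08:30), 19:53 UTC + 8h30m = 04:23 Solos Prefecture standard time (rolling into the next day, 20 February 2025).
The standard-time date in Solos Prefecture, 20 February 2025, lies within the daylight-saving period (22 September 2024 – 24 February 2025), so Solos Prefecture is on daylight time, UTC+09:30.
19:53 UTC + 9h30m = 05:23 Solos Prefecture (rolling into the next day, 20 February 2025).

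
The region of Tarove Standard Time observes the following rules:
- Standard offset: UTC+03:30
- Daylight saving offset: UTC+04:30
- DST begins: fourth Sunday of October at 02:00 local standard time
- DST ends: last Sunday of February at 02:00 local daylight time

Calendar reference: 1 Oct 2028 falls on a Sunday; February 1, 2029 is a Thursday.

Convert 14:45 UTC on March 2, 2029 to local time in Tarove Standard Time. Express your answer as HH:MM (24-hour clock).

18:15

1 October 2028 is a Sunday, so the first Sunday is October 1 and the fourth is October 22.
1 February 2029 is a Thursday, so Sundays fall on 4, 11, 18, 25; the last is February 25.
At the standard offset (UTC+03:30), 14:45 UTC + 3h30m = 18:15 Tarove Standard Time standard time.
The standard-time date in Tarove Standard Time, March 2, 2029, is outside the daylight-saving period (22 October 2028 – 25 February 2029), so Tarove Standard Time is on standard time, UTC+03:30.
14:45 UTC + 3h30m = 18:15 local.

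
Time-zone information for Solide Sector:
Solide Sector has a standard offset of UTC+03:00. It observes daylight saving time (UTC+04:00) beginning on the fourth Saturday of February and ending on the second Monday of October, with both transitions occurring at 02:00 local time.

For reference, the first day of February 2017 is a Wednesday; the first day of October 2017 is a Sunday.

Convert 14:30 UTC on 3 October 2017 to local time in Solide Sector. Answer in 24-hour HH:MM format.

1 February 2017 is a Wednesday, so the first Saturday is February 4 and the fourth is February 25.
1 October 2017 is a Sunday, so the first Monday is October 2 and the second is October 9.
At the standard offset (UTC+03:00), 14:30 UTC + 3h = 17:30 Solide Sector standard time.
The standard-time date in Solide Sector, 3 October 2017, falls between 25 February and 9 October, so daylight saving is in effect and Solide Sector is at UTC+04:00.
14:30 UTC + 4h = 18:30 local.

18:30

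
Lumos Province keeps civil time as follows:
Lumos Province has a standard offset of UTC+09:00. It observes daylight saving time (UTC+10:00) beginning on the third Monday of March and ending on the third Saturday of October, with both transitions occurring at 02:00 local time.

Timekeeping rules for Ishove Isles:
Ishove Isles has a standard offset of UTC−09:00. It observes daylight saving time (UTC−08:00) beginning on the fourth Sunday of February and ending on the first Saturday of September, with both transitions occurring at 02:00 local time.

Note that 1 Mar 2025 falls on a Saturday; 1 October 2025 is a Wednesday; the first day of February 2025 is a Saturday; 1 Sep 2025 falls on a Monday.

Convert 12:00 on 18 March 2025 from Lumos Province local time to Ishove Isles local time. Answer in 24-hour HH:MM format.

1 March 2025 is a Saturday, so the first Monday is March 3 and the third is March 17.
1 October 2025 is a Wednesday, so the first Saturday is October 4 and the third is October 18.
18 March 2025 falls between 17 March and 18 October, so daylight saving is in effect and Lumos Province is at UTC+10:00.
12:00 Lumos Province − 10h = 02:00 UTC.
1 February 2025 is a Saturday, so the first Sunday is February 2 and the fourth is February 23.
1 September 2025 is a Monday, so the first Saturday is September 6.
At the standard offset (UTC−09:00), 02:00 UTC − 9h = 17:00 Ishove Isles standard time (rolling into the previous day, 17 March 2025).
The standard-time date in Ishove Isles, 17 March 2025, falls between 23 February and 6 September, so daylight saving is in effect and Ishove Isles is at UTC−08:00.
02:00 UTC − 8h = 18:00 Ishove Isles (rolling into the previous day, 17 March 2025).

18:00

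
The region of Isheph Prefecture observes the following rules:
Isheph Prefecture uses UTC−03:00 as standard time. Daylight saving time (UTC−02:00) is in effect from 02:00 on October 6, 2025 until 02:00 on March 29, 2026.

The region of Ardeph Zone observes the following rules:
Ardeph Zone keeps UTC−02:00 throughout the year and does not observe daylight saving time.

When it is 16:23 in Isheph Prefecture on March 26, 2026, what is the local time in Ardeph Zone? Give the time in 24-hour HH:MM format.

16:23

March 26, 2026 lies within the daylight-saving period (6 October 2025 – 29 March 2026), so Isheph Prefecture is on daylight time, UTC−02:00.
16:23 Isheph Prefecture + 2h = 18:23 UTC.
Ardeph Zone stays on UTC−02:00 all year.
18:23 UTC − 2h = 16:23 Ardeph Zone.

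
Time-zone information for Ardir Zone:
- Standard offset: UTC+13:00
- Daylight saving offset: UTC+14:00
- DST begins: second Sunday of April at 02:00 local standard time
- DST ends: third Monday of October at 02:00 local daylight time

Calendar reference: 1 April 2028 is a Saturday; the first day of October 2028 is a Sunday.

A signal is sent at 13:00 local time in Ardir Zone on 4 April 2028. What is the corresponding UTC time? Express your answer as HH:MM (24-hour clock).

1 April 2028 is a Saturday, so the first Sunday is April 2 and the second is April 9.
1 October 2028 is a Sunday, so the first Monday is October 2 and the third is October 16.
4 April 2028 is outside the daylight-saving period (9 April – 16 October), so Ardir Zone is on standard time, UTC+13:00.
13:00 local − 13h = 00:00 UTC.

00:00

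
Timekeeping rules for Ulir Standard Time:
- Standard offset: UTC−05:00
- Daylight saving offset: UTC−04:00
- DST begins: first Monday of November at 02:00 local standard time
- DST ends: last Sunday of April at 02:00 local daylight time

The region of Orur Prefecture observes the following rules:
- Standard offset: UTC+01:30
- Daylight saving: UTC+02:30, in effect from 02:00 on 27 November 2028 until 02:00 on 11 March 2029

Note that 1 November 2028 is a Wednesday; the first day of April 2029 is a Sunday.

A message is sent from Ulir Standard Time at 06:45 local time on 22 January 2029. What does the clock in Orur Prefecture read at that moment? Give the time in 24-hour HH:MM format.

13:15

1 November 2028 is a Wednesday, so the first Monday is November 6.
1 April 2029 is a Sunday, so Sundays fall on 1, 8, 15, 22, 29; the last is April 29.
22 January 2029 falls between 6 November 2028 and 29 April 2029, so daylight saving is in effect and Ulir Standard Time is at UTC−04:00.
06:45 Ulir Standard Time + 4h = 10:45 UTC.
At the standard offset (UTC+01:30), 10:45 UTC + 1h30m = 12:15 Orur Prefecture standard time.
The standard-time date in Orur Prefecture, 22 January 2029, falls between 27 November 2028 and 11 March 2029, so daylight saving is in effect and Orur Prefecture is at UTC+02:30.
10:45 UTC + 2h30m = 13:15 Orur Prefecture.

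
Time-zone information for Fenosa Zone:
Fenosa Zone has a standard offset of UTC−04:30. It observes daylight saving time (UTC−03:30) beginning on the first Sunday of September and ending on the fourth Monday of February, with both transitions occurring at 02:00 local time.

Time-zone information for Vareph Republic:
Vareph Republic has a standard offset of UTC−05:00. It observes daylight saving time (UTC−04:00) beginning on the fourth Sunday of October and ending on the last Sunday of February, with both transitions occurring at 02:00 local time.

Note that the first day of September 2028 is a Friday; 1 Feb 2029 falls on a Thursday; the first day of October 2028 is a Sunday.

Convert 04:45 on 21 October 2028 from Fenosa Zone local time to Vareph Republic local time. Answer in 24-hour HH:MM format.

03:15

1 September 2028 is a Friday, so the first Sunday is September 3.
1 February 2029 is a Thursday, so the first Monday is February 5 and the fourth is February 26.
21 October 2028 falls between 3 September 2028 and 26 February 2029, so daylight saving is in effect and Fenosa Zone is at UTC−03:30.
04:45 Fenosa Zone + 3h30m = 08:15 UTC.
1 October 2028 is a Sunday, so the first Sunday is October 1 and the fourth is October 22.
1 February 2029 is a Thursday, so Sundays fall on 4, 11, 18, 25; the last is February 25.
At the standard offset (UTC−05:00), 08:15 UTC − 5h = 03:15 Vareph Republic standard time.
The standard-time date in Vareph Republic, 21 October 2028, is outside the daylight-saving period (22 October 2028 – 25 February 2029), so Vareph Republic is on standard time, UTC−05:00.
08:15 UTC − 5h = 03:15 Vareph Republic.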